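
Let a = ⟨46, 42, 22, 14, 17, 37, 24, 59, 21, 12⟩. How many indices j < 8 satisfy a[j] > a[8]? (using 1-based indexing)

0

The element at index 8 is 59.
Elements before it: 46, 42, 22, 14, 17, 37, 24
None of them are larger than 59.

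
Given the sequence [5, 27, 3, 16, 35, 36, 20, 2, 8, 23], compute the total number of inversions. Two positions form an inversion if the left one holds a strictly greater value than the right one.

Sweep left to right; for each value list the smaller values that follow it:
5 → 3, 2 → 2
27 → 3, 16, 20, 2, 8, 23 → 6
3 → 2 → 1
16 → 2, 8 → 2
35 → 20, 2, 8, 23 → 4
36 → 20, 2, 8, 23 → 4
20 → 2, 8 → 2
2 → none → 0
8 → none → 0
23 → none → 0
Sum: 2 + 6 + 1 + 2 + 4 + 4 + 2 + 0 + 0 + 0 = 21

There are 21 inversions.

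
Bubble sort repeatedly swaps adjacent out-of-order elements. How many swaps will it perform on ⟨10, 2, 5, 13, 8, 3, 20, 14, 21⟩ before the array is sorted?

Swaps: 9

Each adjacent swap fixes exactly one inversion, so the minimum swap count equals the number of inversions.
Count inversions — for each element, later elements that are smaller:
10: 2, 5, 8, 3 → 4
2: none → 0
5: 3 → 1
13: 8, 3 → 2
8: 3 → 1
3: none → 0
20: 14 → 1
14: none → 0
21: none → 0
Total inversions: 4 + 0 + 1 + 2 + 1 + 0 + 1 + 0 + 0 = 9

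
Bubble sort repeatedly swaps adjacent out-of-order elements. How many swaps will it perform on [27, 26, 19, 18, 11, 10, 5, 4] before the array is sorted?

28

The minimum number of adjacent swaps to sort an array equals its inversion count, since every such swap removes exactly one inversion.
Count inversions — for each element, later elements that are smaller:
27: 26, 19, 18, 11, 10, 5, 4 → 7
26: 19, 18, 11, 10, 5, 4 → 6
19: 18, 11, 10, 5, 4 → 5
18: 11, 10, 5, 4 → 4
11: 10, 5, 4 → 3
10: 5, 4 → 2
5: 4 → 1
4: none → 0
Total inversions: 7 + 6 + 5 + 4 + 3 + 2 + 1 + 0 = 28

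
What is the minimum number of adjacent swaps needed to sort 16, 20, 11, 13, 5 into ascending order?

Minimum adjacent swaps = number of inversions (each swap of adjacent out-of-order elements removes one inversion and no swap can remove more).
Count inversions — for each element, later elements that are smaller:
16: 11, 13, 5 → 3
20: 11, 13, 5 → 3
11: 5 → 1
13: 5 → 1
5: none → 0
Total inversions: 3 + 3 + 1 + 1 + 0 = 8

8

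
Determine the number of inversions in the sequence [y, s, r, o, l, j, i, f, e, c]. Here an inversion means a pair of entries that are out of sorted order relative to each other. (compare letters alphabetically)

45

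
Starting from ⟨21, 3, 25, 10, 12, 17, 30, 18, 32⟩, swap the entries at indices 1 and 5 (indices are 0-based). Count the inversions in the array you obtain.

15 inversions

Positions 1 and 5 hold 3 and 17; after swapping, the array is [21, 17, 25, 10, 12, 3, 30, 18, 32].
Sweep left to right; for each value list the smaller values that follow it:
21: 5
17: 3
25: 4
10: 1
12: 1
3: 0
30: 1
18: 0
32: 0
Sum: 5 + 3 + 4 + 1 + 1 + 0 + 1 + 0 + 0 = 15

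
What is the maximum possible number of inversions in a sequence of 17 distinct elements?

136

The maximum occurs when the array is in strictly decreasing order: every one of the C(17, 2) pairs is inverted.
C(17, 2) = 17·16/2 = 136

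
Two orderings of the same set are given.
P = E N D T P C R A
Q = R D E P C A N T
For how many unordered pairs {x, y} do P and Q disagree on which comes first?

Disagreeing pairs: 14

Assign each item its position (1..8) in the first ordering, then rewrite the second ordering as that position sequence:
positions: E→1, N→2, D→3, T→4, P→5, C→6, R→7, A→8
second ordering as positions: [7, 3, 1, 5, 6, 8, 2, 4]
Discordant pairs = inversions in this position sequence.
7: 3, 1, 5, 6, 2, 4 → 6
3: 1, 2 → 2
1: 0
5: 2, 4 → 2
6: 2, 4 → 2
8: 2, 4 → 2
2: 0
4: 0
Total: 6 + 2 + 0 + 2 + 2 + 2 + 0 + 0 = 14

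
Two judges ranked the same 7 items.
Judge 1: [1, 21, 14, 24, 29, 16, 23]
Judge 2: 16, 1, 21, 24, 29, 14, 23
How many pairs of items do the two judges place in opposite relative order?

7 discordant pairs

Assign each item its position (1..7) in the first ordering, then rewrite the second ordering as that position sequence:
positions: 1→1, 21→2, 14→3, 24→4, 29→5, 16→6, 23→7
second ordering as positions: [6, 1, 2, 4, 5, 3, 7]
Discordant pairs = inversions in this position sequence.
6: 1, 2, 4, 5, 3 → 5
1: 0
2: 0
4: 3 → 1
5: 3 → 1
3: 0
7: 0
Total: 5 + 0 + 0 + 1 + 1 + 0 + 0 = 7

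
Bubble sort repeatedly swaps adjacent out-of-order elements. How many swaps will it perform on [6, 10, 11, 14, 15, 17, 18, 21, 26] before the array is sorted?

The minimum number of adjacent swaps to sort an array equals its inversion count, since every such swap removes exactly one inversion.
Count inversions — for each element, later elements that are smaller:
6: none → 0
10: none → 0
11: none → 0
14: none → 0
15: none → 0
17: none → 0
18: none → 0
21: none → 0
26: none → 0
Total inversions: 0 + 0 + 0 + 0 + 0 + 0 + 0 + 0 + 0 = 0

0 adjacent swaps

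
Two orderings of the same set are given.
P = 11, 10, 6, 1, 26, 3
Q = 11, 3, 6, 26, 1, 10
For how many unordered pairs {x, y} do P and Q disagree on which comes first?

Assign each item its position (1..6) in the first ordering, then rewrite the second ordering as that position sequence:
positions: 11→1, 10→2, 6→3, 1→4, 26→5, 3→6
second ordering as positions: [1, 6, 3, 5, 4, 2]
Discordant pairs = inversions in this position sequence.
1: 0
6: 3, 5, 4, 2 → 4
3: 2 → 1
5: 4, 2 → 2
4: 2 → 1
2: 0
Total: 0 + 4 + 1 + 2 + 1 + 0 = 8

8 disagreeing pairs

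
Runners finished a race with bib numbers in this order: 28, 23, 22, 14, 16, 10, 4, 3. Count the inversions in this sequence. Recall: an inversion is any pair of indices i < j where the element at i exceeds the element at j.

27

Element-by-element contributions:
28 → 23, 22, 14, 16, 10, 4, 3 → 7
23 → 22, 14, 16, 10, 4, 3 → 6
22 → 14, 16, 10, 4, 3 → 5
14 → 10, 4, 3 → 3
16 → 10, 4, 3 → 3
10 → 4, 3 → 2
4 → 3 → 1
3 → none → 0
Sum: 7 + 6 + 5 + 3 + 3 + 2 + 1 + 0 = 27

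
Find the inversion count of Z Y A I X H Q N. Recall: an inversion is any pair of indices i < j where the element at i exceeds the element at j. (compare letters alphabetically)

Sweep left to right; for each value list the smaller values that follow it:
Z: 7
Y: 6
A: 0
I: 1
X: 3
H: 0
Q: 1
N: 0
Sum: 7 + 6 + 0 + 1 + 3 + 0 + 1 + 0 = 18

18 inversions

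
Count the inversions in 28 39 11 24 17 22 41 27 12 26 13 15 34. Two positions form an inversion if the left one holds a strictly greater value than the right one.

42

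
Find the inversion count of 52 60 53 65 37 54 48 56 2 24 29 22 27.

57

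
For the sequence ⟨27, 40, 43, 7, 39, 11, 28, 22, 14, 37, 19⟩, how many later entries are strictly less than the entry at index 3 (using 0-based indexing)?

The element at index 3 is 7.
Elements after it: 39, 11, 28, 22, 14, 37, 19
None of them are smaller than 7.

0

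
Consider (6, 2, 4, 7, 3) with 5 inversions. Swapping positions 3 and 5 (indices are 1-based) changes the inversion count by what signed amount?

Positions 3 and 5 hold 4 and 3; after swapping, the array is [6, 2, 3, 7, 4].
Count, for each position, how many later elements it exceeds:
6 → 2, 3, 4 → 3
2 → none → 0
3 → none → 0
7 → 4 → 1
4 → none → 0
Sum: 3 + 0 + 0 + 1 + 0 = 4
Change: 4 − 5 = -1

-1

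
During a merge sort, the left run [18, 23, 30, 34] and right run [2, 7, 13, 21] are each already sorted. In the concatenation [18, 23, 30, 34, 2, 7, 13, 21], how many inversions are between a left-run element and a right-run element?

Count, for every r in R, how many entries of L exceed r:
r = 2: 18, 23, 30, 34 → 4
r = 7: 18, 23, 30, 34 → 4
r = 13: 18, 23, 30, 34 → 4
r = 21: 23, 30, 34 → 3
Cross-inversions: 4 + 4 + 4 + 3 = 15

Cross-inversions: 15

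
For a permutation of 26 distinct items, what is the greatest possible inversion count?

325

A reversed (strictly descending) arrangement makes every pair an inversion, giving C(26, 2) inversions.
C(26, 2) = 26·25/2 = 325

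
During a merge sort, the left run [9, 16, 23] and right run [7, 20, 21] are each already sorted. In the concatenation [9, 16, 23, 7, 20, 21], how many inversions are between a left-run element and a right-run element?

For each element r of the right run, count left-run elements greater than r:
r = 7: 9, 16, 23 → 3
r = 20: 23 → 1
r = 21: 23 → 1
Cross-inversions: 3 + 1 + 1 = 5

5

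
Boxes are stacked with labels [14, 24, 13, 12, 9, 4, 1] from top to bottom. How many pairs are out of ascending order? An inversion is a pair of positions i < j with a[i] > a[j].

Count, for each position, how many later elements it exceeds:
14: 5
24: 5
13: 4
12: 3
9: 2
4: 1
1: 0
Sum: 5 + 5 + 4 + 3 + 2 + 1 + 0 = 20

There are 20 inversions.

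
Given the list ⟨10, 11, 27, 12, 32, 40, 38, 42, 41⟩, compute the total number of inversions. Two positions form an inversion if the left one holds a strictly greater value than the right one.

Count, for each position, how many later elements it exceeds:
10: 0
11: 0
27: 1
12: 0
32: 0
40: 1
38: 0
42: 1
41: 0
Sum: 0 + 0 + 1 + 0 + 0 + 1 + 0 + 1 + 0 = 3

3 inversions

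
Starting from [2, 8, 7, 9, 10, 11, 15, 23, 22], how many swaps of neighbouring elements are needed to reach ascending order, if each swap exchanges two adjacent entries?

2 swaps

Each adjacent swap fixes exactly one inversion, so the minimum swap count equals the number of inversions.
Count inversions — for each element, later elements that are smaller:
2: none → 0
8: 7 → 1
7: none → 0
9: none → 0
10: none → 0
11: none → 0
15: none → 0
23: 22 → 1
22: none → 0
Total inversions: 0 + 1 + 0 + 0 + 0 + 0 + 0 + 1 + 0 = 2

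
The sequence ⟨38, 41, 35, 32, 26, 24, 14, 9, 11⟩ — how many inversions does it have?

For each element, count later entries that are smaller:
38 → 35, 32, 26, 24, 14, 9, 11 → 7
41 → 35, 32, 26, 24, 14, 9, 11 → 7
35 → 32, 26, 24, 14, 9, 11 → 6
32 → 26, 24, 14, 9, 11 → 5
26 → 24, 14, 9, 11 → 4
24 → 14, 9, 11 → 3
14 → 9, 11 → 2
9 → none → 0
11 → none → 0
Sum: 7 + 7 + 6 + 5 + 4 + 3 + 2 + 0 + 0 = 34

Inversions: 34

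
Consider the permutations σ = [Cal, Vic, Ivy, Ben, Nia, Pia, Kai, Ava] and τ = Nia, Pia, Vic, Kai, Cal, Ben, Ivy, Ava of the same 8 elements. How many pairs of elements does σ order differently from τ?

13

Assign each item its position (1..8) in the first ordering, then rewrite the second ordering as that position sequence:
positions: Cal→1, Vic→2, Ivy→3, Ben→4, Nia→5, Pia→6, Kai→7, Ava→8
second ordering as positions: [5, 6, 2, 7, 1, 4, 3, 8]
Discordant pairs = inversions in this position sequence.
5: 2, 1, 4, 3 → 4
6: 2, 1, 4, 3 → 4
2: 1 → 1
7: 1, 4, 3 → 3
1: 0
4: 3 → 1
3: 0
8: 0
Total: 4 + 4 + 1 + 3 + 0 + 1 + 0 + 0 = 13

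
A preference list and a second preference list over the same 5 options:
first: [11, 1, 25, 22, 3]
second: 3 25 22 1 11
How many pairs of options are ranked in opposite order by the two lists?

Assign each item its position (1..5) in the first ordering, then rewrite the second ordering as that position sequence:
positions: 11→1, 1→2, 25→3, 22→4, 3→5
second ordering as positions: [5, 3, 4, 2, 1]
Discordant pairs = inversions in this position sequence.
5: 3, 4, 2, 1 → 4
3: 2, 1 → 2
4: 2, 1 → 2
2: 1 → 1
1: 0
Total: 4 + 2 + 2 + 1 + 0 = 9

There are 9 pairs.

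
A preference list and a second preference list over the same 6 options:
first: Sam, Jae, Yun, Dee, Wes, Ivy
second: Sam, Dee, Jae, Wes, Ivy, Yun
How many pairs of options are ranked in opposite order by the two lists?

4

Assign each item its position (1..6) in the first ordering, then rewrite the second ordering as that position sequence:
positions: Sam→1, Jae→2, Yun→3, Dee→4, Wes→5, Ivy→6
second ordering as positions: [1, 4, 2, 5, 6, 3]
Discordant pairs = inversions in this position sequence.
1: 0
4: 2, 3 → 2
2: 0
5: 3 → 1
6: 3 → 1
3: 0
Total: 0 + 2 + 0 + 1 + 1 + 0 = 4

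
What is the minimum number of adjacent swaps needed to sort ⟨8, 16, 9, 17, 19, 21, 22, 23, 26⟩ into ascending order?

1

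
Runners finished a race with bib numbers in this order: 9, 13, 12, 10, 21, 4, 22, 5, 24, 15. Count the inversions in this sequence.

17

Sweep left to right; for each value list the smaller values that follow it:
9 → 4, 5 → 2
13 → 12, 10, 4, 5 → 4
12 → 10, 4, 5 → 3
10 → 4, 5 → 2
21 → 4, 5, 15 → 3
4 → none → 0
22 → 5, 15 → 2
5 → none → 0
24 → 15 → 1
15 → none → 0
Sum: 2 + 4 + 3 + 2 + 3 + 0 + 2 + 0 + 1 + 0 = 17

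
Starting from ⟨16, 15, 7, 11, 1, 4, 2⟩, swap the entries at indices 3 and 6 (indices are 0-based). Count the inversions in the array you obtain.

Inversions: 15

Positions 3 and 6 hold 11 and 2; after swapping, the array is [16, 15, 7, 2, 1, 4, 11].
Count, for each position, how many later elements it exceeds:
16: 6
15: 5
7: 3
2: 1
1: 0
4: 0
11: 0
Sum: 6 + 5 + 3 + 1 + 0 + 0 + 0 = 15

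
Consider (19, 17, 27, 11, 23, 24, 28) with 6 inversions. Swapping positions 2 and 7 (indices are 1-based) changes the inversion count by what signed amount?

+7

Positions 2 and 7 hold 17 and 28; after swapping, the array is [19, 28, 27, 11, 23, 24, 17].
For each element, count later entries that are smaller:
19 → 11, 17 → 2
28 → 27, 11, 23, 24, 17 → 5
27 → 11, 23, 24, 17 → 4
11 → none → 0
23 → 17 → 1
24 → 17 → 1
17 → none → 0
Sum: 2 + 5 + 4 + 0 + 1 + 1 + 0 = 13
Change: 13 − 6 = +7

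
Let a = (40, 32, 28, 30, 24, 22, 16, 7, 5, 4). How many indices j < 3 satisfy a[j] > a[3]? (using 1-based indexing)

The element at index 3 is 28.
Elements before it: 40, 32
Those larger than 28: 40, 32

2 such elements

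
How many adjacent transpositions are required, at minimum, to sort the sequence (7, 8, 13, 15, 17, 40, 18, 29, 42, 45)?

The minimum number of adjacent swaps to sort an array equals its inversion count, since every such swap removes exactly one inversion.
Count inversions — for each element, later elements that are smaller:
7: none → 0
8: none → 0
13: none → 0
15: none → 0
17: none → 0
40: 18, 29 → 2
18: none → 0
29: none → 0
42: none → 0
45: none → 0
Total inversions: 0 + 0 + 0 + 0 + 0 + 2 + 0 + 0 + 0 + 0 = 2

2 swaps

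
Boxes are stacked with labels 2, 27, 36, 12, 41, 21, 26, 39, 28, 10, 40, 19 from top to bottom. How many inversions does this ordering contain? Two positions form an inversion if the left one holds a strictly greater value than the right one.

29 inversions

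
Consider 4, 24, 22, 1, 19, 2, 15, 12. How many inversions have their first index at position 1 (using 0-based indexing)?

6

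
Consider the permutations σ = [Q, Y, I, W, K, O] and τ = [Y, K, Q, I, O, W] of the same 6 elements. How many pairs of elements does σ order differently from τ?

Assign each item its position (1..6) in the first ordering, then rewrite the second ordering as that position sequence:
positions: Q→1, Y→2, I→3, W→4, K→5, O→6
second ordering as positions: [2, 5, 1, 3, 6, 4]
Discordant pairs = inversions in this position sequence.
2: 1 → 1
5: 1, 3, 4 → 3
1: 0
3: 0
6: 4 → 1
4: 0
Total: 1 + 3 + 0 + 0 + 1 + 0 = 5

Discordant pairs: 5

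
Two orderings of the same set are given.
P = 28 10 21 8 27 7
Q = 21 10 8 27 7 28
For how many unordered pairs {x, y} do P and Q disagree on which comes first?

Disagreeing pairs: 6

Assign each item its position (1..6) in the first ordering, then rewrite the second ordering as that position sequence:
positions: 28→1, 10→2, 21→3, 8→4, 27→5, 7→6
second ordering as positions: [3, 2, 4, 5, 6, 1]
Discordant pairs = inversions in this position sequence.
3: 2, 1 → 2
2: 1 → 1
4: 1 → 1
5: 1 → 1
6: 1 → 1
1: 0
Total: 2 + 1 + 1 + 1 + 1 + 0 = 6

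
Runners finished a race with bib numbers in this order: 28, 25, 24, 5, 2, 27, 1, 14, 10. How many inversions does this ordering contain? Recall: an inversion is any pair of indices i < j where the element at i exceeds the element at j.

For each element, count later entries that are smaller:
28: 8
25: 6
24: 5
5: 2
2: 1
27: 3
1: 0
14: 1
10: 0
Sum: 8 + 6 + 5 + 2 + 1 + 3 + 0 + 1 + 0 = 26

26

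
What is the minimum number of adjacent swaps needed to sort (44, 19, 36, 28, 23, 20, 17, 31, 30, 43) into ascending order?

The minimum number of adjacent swaps to sort an array equals its inversion count, since every such swap removes exactly one inversion.
Count inversions — for each element, later elements that are smaller:
44: 19, 36, 28, 23, 20, 17, 31, 30, 43 → 9
19: 17 → 1
36: 28, 23, 20, 17, 31, 30 → 6
28: 23, 20, 17 → 3
23: 20, 17 → 2
20: 17 → 1
17: none → 0
31: 30 → 1
30: none → 0
43: none → 0
Total inversions: 9 + 1 + 6 + 3 + 2 + 1 + 0 + 1 + 0 + 0 = 23

23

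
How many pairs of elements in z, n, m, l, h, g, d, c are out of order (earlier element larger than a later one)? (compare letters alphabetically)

Sweep left to right; for each value list the smaller values that follow it:
z → n, m, l, h, g, d, c → 7
n → m, l, h, g, d, c → 6
m → l, h, g, d, c → 5
l → h, g, d, c → 4
h → g, d, c → 3
g → d, c → 2
d → c → 1
c → none → 0
Sum: 7 + 6 + 5 + 4 + 3 + 2 + 1 + 0 = 28

28 out-of-order pairs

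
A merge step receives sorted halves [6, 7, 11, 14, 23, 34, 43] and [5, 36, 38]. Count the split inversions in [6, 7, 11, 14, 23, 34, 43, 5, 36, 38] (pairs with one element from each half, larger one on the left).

9 cross-inversions

Count, for every r in R, how many entries of L exceed r:
r = 5: 6, 7, 11, 14, 23, 34, 43 → 7
r = 36: 43 → 1
r = 38: 43 → 1
Cross-inversions: 7 + 1 + 1 = 9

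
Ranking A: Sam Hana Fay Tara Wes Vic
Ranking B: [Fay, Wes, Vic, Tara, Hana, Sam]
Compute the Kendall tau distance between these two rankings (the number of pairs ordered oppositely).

Assign each item its position (1..6) in the first ordering, then rewrite the second ordering as that position sequence:
positions: Sam→1, Hana→2, Fay→3, Tara→4, Wes→5, Vic→6
second ordering as positions: [3, 5, 6, 4, 2, 1]
Discordant pairs = inversions in this position sequence.
3: 2, 1 → 2
5: 4, 2, 1 → 3
6: 4, 2, 1 → 3
4: 2, 1 → 2
2: 1 → 1
1: 0
Total: 2 + 3 + 3 + 2 + 1 + 0 = 11

11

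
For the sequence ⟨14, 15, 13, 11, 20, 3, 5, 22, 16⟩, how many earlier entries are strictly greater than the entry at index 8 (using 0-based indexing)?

The element at index 8 is 16.
Elements before it: 14, 15, 13, 11, 20, 3, 5, 22
Those larger than 16: 20, 22

2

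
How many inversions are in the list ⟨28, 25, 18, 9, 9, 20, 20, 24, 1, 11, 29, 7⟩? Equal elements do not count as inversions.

For each element, count later entries that are smaller:
28 → 25, 18, 9, 9, 20, 20, 24, 1, 11, 7 → 10
25 → 18, 9, 9, 20, 20, 24, 1, 11, 7 → 9
18 → 9, 9, 1, 11, 7 → 5
9 → 1, 7 → 2
9 → 1, 7 → 2
20 → 1, 11, 7 → 3
20 → 1, 11, 7 → 3
24 → 1, 11, 7 → 3
1 → none → 0
11 → 7 → 1
29 → 7 → 1
7 → none → 0
Sum: 10 + 9 + 5 + 2 + 2 + 3 + 3 + 3 + 0 + 1 + 1 + 0 = 39

39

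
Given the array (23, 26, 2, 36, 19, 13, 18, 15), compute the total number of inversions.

18 inversions

Sweep left to right; for each value list the smaller values that follow it:
23: 5
26: 5
2: 0
36: 4
19: 3
13: 0
18: 1
15: 0
Sum: 5 + 5 + 0 + 4 + 3 + 0 + 1 + 0 = 18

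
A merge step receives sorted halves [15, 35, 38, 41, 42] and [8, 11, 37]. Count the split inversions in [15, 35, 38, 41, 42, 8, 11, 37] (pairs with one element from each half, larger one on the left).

Take each right-half value and tally the left-half values above it:
r = 8: 15, 35, 38, 41, 42 → 5
r = 11: 15, 35, 38, 41, 42 → 5
r = 37: 38, 41, 42 → 3
Cross-inversions: 5 + 5 + 3 = 13

There are 13 split inversions.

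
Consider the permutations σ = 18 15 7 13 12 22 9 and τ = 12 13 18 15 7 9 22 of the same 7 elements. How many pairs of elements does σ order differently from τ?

8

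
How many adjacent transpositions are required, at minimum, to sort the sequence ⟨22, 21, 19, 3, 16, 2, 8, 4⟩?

The minimum number of adjacent swaps to sort an array equals its inversion count, since every such swap removes exactly one inversion.
Count inversions — for each element, later elements that are smaller:
22: 21, 19, 3, 16, 2, 8, 4 → 7
21: 19, 3, 16, 2, 8, 4 → 6
19: 3, 16, 2, 8, 4 → 5
3: 2 → 1
16: 2, 8, 4 → 3
2: none → 0
8: 4 → 1
4: none → 0
Total inversions: 7 + 6 + 5 + 1 + 3 + 0 + 1 + 0 = 23

23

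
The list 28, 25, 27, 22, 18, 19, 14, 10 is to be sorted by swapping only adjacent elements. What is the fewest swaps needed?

Minimum adjacent swaps = number of inversions (each swap of adjacent out-of-order elements removes one inversion and no swap can remove more).
Count inversions — for each element, later elements that are smaller:
28: 25, 27, 22, 18, 19, 14, 10 → 7
25: 22, 18, 19, 14, 10 → 5
27: 22, 18, 19, 14, 10 → 5
22: 18, 19, 14, 10 → 4
18: 14, 10 → 2
19: 14, 10 → 2
14: 10 → 1
10: none → 0
Total inversions: 7 + 5 + 5 + 4 + 2 + 2 + 1 + 0 = 26

26 swaps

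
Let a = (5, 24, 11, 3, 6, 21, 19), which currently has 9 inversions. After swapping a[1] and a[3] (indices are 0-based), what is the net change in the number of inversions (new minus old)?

-3

Positions 1 and 3 hold 24 and 3; after swapping, the array is [5, 3, 11, 24, 6, 21, 19].
Element-by-element contributions:
5 → 3 → 1
3 → none → 0
11 → 6 → 1
24 → 6, 21, 19 → 3
6 → none → 0
21 → 19 → 1
19 → none → 0
Sum: 1 + 0 + 1 + 3 + 0 + 1 + 0 = 6
Change: 6 − 9 = -3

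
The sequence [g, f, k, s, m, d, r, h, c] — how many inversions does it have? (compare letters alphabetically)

Element-by-element contributions:
g → f, d, c → 3
f → d, c → 2
k → d, h, c → 3
s → m, d, r, h, c → 5
m → d, h, c → 3
d → c → 1
r → h, c → 2
h → c → 1
c → none → 0
Sum: 3 + 2 + 3 + 5 + 3 + 1 + 2 + 1 + 0 = 20

20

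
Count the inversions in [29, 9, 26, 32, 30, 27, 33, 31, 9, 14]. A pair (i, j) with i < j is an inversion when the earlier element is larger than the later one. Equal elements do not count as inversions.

Sweep left to right; for each value list the smaller values that follow it:
29 → 9, 26, 27, 9, 14 → 5
9 → none → 0
26 → 9, 14 → 2
32 → 30, 27, 31, 9, 14 → 5
30 → 27, 9, 14 → 3
27 → 9, 14 → 2
33 → 31, 9, 14 → 3
31 → 9, 14 → 2
9 → none → 0
14 → none → 0
Sum: 5 + 0 + 2 + 5 + 3 + 2 + 3 + 2 + 0 + 0 = 22

Out-of-order pairs: 22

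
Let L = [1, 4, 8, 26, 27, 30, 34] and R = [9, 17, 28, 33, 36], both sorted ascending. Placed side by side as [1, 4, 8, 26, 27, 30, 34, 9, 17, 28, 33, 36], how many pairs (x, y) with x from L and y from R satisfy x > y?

For each element r of the right run, count left-run elements greater than r:
r = 9: 26, 27, 30, 34 → 4
r = 17: 26, 27, 30, 34 → 4
r = 28: 30, 34 → 2
r = 33: 34 → 1
r = 36: none → 0
Cross-inversions: 4 + 4 + 2 + 1 + 0 = 11

11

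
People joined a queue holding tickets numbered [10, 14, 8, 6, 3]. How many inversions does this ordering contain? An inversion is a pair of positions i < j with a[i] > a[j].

Inversion pairs (indices are 1-based):
(1,3): 10 > 8
(1,4): 10 > 6
(1,5): 10 > 3
(2,3): 14 > 8
(2,4): 14 > 6
(2,5): 14 > 3
(3,4): 8 > 6
(3,5): 8 > 3
(4,5): 6 > 3
That's 9 pairs.

9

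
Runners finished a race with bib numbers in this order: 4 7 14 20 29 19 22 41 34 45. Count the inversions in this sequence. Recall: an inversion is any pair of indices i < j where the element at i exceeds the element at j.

Element-by-element contributions:
4 → none → 0
7 → none → 0
14 → none → 0
20 → 19 → 1
29 → 19, 22 → 2
19 → none → 0
22 → none → 0
41 → 34 → 1
34 → none → 0
45 → none → 0
Sum: 0 + 0 + 0 + 1 + 2 + 0 + 0 + 1 + 0 + 0 = 4

4 inversions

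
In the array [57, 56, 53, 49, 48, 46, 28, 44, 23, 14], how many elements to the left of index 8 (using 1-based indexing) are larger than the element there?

The element at index 8 is 44.
Elements before it: 57, 56, 53, 49, 48, 46, 28
Those larger than 44: 57, 56, 53, 49, 48, 46

6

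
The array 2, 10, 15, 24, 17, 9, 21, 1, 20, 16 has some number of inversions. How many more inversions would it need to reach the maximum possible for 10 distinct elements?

26

Maximum inversions for 10 distinct elements is C(10, 2) = 10·9/2 = 45.
Current inversions — for each element, count later smaller elements:
2: 1
10: 2
15: 2
24: 6
17: 3
9: 1
21: 3
1: 0
20: 1
16: 0
Current total: 1 + 2 + 2 + 6 + 3 + 1 + 3 + 0 + 1 + 0 = 19
Shortfall: 45 − 19 = 26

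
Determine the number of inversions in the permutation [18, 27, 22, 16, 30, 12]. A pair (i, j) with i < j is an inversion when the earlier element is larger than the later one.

9 inversions

For each element, count later entries that are smaller:
18 → 16, 12 → 2
27 → 22, 16, 12 → 3
22 → 16, 12 → 2
16 → 12 → 1
30 → 12 → 1
12 → none → 0
Sum: 2 + 3 + 2 + 1 + 1 + 0 = 9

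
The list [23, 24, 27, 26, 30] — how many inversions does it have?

Count, for each position, how many later elements it exceeds:
23 → none → 0
24 → none → 0
27 → 26 → 1
26 → none → 0
30 → none → 0
Sum: 0 + 0 + 1 + 0 + 0 = 1

1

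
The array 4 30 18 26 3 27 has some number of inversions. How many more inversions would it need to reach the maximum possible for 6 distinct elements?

Maximum inversions for 6 distinct elements is C(6, 2) = 6·5/2 = 15.
Current inversions — for each element, count later smaller elements:
4: 1
30: 4
18: 1
26: 1
3: 0
27: 0
Current total: 1 + 4 + 1 + 1 + 0 + 0 = 7
Shortfall: 15 − 7 = 8

8 inversions short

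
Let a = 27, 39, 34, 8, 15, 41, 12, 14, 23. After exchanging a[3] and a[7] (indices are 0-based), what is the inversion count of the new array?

Positions 3 and 7 hold 8 and 14; after swapping, the array is [27, 39, 34, 14, 15, 41, 12, 8, 23].
For each element, count later entries that are smaller:
27: 5
39: 6
34: 5
14: 2
15: 2
41: 3
12: 1
8: 0
23: 0
Sum: 5 + 6 + 5 + 2 + 2 + 3 + 1 + 0 + 0 = 24

24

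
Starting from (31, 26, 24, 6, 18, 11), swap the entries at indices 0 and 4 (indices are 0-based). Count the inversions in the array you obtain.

There are 8 inversions.

Positions 0 and 4 hold 31 and 18; after swapping, the array is [18, 26, 24, 6, 31, 11].
Sweep left to right; for each value list the smaller values that follow it:
18 → 6, 11 → 2
26 → 24, 6, 11 → 3
24 → 6, 11 → 2
6 → none → 0
31 → 11 → 1
11 → none → 0
Sum: 2 + 3 + 2 + 0 + 1 + 0 = 8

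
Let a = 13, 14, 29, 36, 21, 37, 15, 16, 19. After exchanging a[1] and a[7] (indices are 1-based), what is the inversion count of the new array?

Positions 1 and 7 hold 13 and 15; after swapping, the array is [15, 14, 29, 36, 21, 37, 13, 16, 19].
Sweep left to right; for each value list the smaller values that follow it:
15 → 14, 13 → 2
14 → 13 → 1
29 → 21, 13, 16, 19 → 4
36 → 21, 13, 16, 19 → 4
21 → 13, 16, 19 → 3
37 → 13, 16, 19 → 3
13 → none → 0
16 → none → 0
19 → none → 0
Sum: 2 + 1 + 4 + 4 + 3 + 3 + 0 + 0 + 0 = 17

17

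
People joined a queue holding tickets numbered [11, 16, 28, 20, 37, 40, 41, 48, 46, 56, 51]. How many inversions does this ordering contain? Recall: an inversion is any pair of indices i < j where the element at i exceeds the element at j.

3 inversions

Element-by-element contributions:
11 → none → 0
16 → none → 0
28 → 20 → 1
20 → none → 0
37 → none → 0
40 → none → 0
41 → none → 0
48 → 46 → 1
46 → none → 0
56 → 51 → 1
51 → none → 0
Sum: 0 + 0 + 1 + 0 + 0 + 0 + 0 + 1 + 0 + 1 + 0 = 3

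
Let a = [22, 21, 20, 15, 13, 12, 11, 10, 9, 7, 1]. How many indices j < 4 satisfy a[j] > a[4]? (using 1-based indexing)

3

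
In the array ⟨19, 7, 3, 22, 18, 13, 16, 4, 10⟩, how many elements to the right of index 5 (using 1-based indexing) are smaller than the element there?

4 such elements

The element at index 5 is 18.
Elements after it: 13, 16, 4, 10
Those smaller than 18: 13, 16, 4, 10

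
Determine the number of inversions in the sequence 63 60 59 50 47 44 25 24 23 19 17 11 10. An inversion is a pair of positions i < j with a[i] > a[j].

78 out-of-order pairs

Count, for each position, how many later elements it exceeds:
63 → 60, 59, 50, 47, 44, 25, 24, 23, 19, 17, 11, 10 → 12
60 → 59, 50, 47, 44, 25, 24, 23, 19, 17, 11, 10 → 11
59 → 50, 47, 44, 25, 24, 23, 19, 17, 11, 10 → 10
50 → 47, 44, 25, 24, 23, 19, 17, 11, 10 → 9
47 → 44, 25, 24, 23, 19, 17, 11, 10 → 8
44 → 25, 24, 23, 19, 17, 11, 10 → 7
25 → 24, 23, 19, 17, 11, 10 → 6
24 → 23, 19, 17, 11, 10 → 5
23 → 19, 17, 11, 10 → 4
19 → 17, 11, 10 → 3
17 → 11, 10 → 2
11 → 10 → 1
10 → none → 0
Sum: 12 + 11 + 10 + 9 + 8 + 7 + 6 + 5 + 4 + 3 + 2 + 1 + 0 = 78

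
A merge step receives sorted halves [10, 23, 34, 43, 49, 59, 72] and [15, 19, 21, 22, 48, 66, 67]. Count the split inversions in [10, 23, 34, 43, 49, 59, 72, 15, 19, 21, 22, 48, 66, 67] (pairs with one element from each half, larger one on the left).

There are 29 cross-inversions.

Take each right-half value and tally the left-half values above it:
r = 15: 23, 34, 43, 49, 59, 72 → 6
r = 19: 23, 34, 43, 49, 59, 72 → 6
r = 21: 23, 34, 43, 49, 59, 72 → 6
r = 22: 23, 34, 43, 49, 59, 72 → 6
r = 48: 49, 59, 72 → 3
r = 66: 72 → 1
r = 67: 72 → 1
Cross-inversions: 6 + 6 + 6 + 6 + 3 + 1 + 1 = 29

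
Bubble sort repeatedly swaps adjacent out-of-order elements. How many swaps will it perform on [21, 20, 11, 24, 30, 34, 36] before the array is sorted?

3

The minimum number of adjacent swaps to sort an array equals its inversion count, since every such swap removes exactly one inversion.
Count inversions — for each element, later elements that are smaller:
21: 20, 11 → 2
20: 11 → 1
11: none → 0
24: none → 0
30: none → 0
34: none → 0
36: none → 0
Total inversions: 2 + 1 + 0 + 0 + 0 + 0 + 0 = 3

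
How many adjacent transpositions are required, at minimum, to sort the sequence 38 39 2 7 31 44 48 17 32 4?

There are 23 adjacent swaps.

Each adjacent swap fixes exactly one inversion, so the minimum swap count equals the number of inversions.
Count inversions — for each element, later elements that are smaller:
38: 2, 7, 31, 17, 32, 4 → 6
39: 2, 7, 31, 17, 32, 4 → 6
2: none → 0
7: 4 → 1
31: 17, 4 → 2
44: 17, 32, 4 → 3
48: 17, 32, 4 → 3
17: 4 → 1
32: 4 → 1
4: none → 0
Total inversions: 6 + 6 + 0 + 1 + 2 + 3 + 3 + 1 + 1 + 0 = 23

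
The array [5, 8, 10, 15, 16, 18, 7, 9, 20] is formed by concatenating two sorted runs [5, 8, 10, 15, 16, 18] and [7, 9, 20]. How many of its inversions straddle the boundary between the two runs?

Take each right-half value and tally the left-half values above it:
r = 7: 8, 10, 15, 16, 18 → 5
r = 9: 10, 15, 16, 18 → 4
r = 20: none → 0
Cross-inversions: 5 + 4 + 0 = 9

9 split inversions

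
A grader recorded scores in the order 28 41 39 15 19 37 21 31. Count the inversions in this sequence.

There are 16 inversions.

For each element, count later entries that are smaller:
28 → 15, 19, 21 → 3
41 → 39, 15, 19, 37, 21, 31 → 6
39 → 15, 19, 37, 21, 31 → 5
15 → none → 0
19 → none → 0
37 → 21, 31 → 2
21 → none → 0
31 → none → 0
Sum: 3 + 6 + 5 + 0 + 0 + 2 + 0 + 0 = 16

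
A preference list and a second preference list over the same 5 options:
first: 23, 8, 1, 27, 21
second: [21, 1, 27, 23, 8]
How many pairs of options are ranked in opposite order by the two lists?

Assign each item its position (1..5) in the first ordering, then rewrite the second ordering as that position sequence:
positions: 23→1, 8→2, 1→3, 27→4, 21→5
second ordering as positions: [5, 3, 4, 1, 2]
Discordant pairs = inversions in this position sequence.
5: 3, 4, 1, 2 → 4
3: 1, 2 → 2
4: 1, 2 → 2
1: 0
2: 0
Total: 4 + 2 + 2 + 0 + 0 = 8

There are 8 pairs.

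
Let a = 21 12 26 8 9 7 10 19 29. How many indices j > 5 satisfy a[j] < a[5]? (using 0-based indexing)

0

The element at index 5 is 7.
Elements after it: 10, 19, 29
None of them are smaller than 7.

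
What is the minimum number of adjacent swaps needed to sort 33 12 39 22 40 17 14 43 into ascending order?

Minimum adjacent swaps = number of inversions (each swap of adjacent out-of-order elements removes one inversion and no swap can remove more).
Count inversions — for each element, later elements that are smaller:
33: 12, 22, 17, 14 → 4
12: none → 0
39: 22, 17, 14 → 3
22: 17, 14 → 2
40: 17, 14 → 2
17: 14 → 1
14: none → 0
43: none → 0
Total inversions: 4 + 0 + 3 + 2 + 2 + 1 + 0 + 0 = 12

12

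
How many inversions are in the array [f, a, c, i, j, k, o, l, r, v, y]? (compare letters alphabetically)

For each element, count later entries that are smaller:
f: 2
a: 0
c: 0
i: 0
j: 0
k: 0
o: 1
l: 0
r: 0
v: 0
y: 0
Sum: 2 + 0 + 0 + 0 + 0 + 0 + 1 + 0 + 0 + 0 + 0 = 3

3 inversions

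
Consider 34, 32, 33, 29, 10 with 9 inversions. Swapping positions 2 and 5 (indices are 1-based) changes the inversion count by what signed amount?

Positions 2 and 5 hold 32 and 10; after swapping, the array is [34, 10, 33, 29, 32].
For each element, count later entries that are smaller:
34: 4
10: 0
33: 2
29: 0
32: 0
Sum: 4 + 0 + 2 + 0 + 0 = 6
Change: 6 − 9 = -3

-3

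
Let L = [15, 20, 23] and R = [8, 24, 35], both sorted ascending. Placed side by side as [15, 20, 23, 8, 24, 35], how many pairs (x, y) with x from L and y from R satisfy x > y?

3

Count, for every r in R, how many entries of L exceed r:
r = 8: 15, 20, 23 → 3
r = 24: none → 0
r = 35: none → 0
Cross-inversions: 3 + 0 + 0 = 3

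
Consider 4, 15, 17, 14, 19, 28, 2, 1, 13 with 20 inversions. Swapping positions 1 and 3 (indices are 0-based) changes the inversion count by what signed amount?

Positions 1 and 3 hold 15 and 14; after swapping, the array is [4, 14, 17, 15, 19, 28, 2, 1, 13].
Count, for each position, how many later elements it exceeds:
4: 2
14: 3
17: 4
15: 3
19: 3
28: 3
2: 1
1: 0
13: 0
Sum: 2 + 3 + 4 + 3 + 3 + 3 + 1 + 0 + 0 = 19
Change: 19 − 20 = -1

-1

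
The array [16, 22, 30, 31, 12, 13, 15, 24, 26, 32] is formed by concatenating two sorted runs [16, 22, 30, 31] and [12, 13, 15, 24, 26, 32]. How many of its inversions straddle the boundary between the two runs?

Cross-inversions: 16

Count, for every r in R, how many entries of L exceed r:
r = 12: 16, 22, 30, 31 → 4
r = 13: 16, 22, 30, 31 → 4
r = 15: 16, 22, 30, 31 → 4
r = 24: 30, 31 → 2
r = 26: 30, 31 → 2
r = 32: none → 0
Cross-inversions: 4 + 4 + 4 + 2 + 2 + 0 = 16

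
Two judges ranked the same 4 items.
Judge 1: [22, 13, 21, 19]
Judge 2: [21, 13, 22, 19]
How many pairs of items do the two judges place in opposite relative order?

3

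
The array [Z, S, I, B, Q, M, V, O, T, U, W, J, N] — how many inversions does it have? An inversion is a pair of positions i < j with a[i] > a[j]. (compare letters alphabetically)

38

Sweep left to right; for each value list the smaller values that follow it:
Z: 12
S: 7
I: 1
B: 0
Q: 4
M: 1
V: 5
O: 2
T: 2
U: 2
W: 2
J: 0
N: 0
Sum: 12 + 7 + 1 + 0 + 4 + 1 + 5 + 2 + 2 + 2 + 2 + 0 + 0 = 38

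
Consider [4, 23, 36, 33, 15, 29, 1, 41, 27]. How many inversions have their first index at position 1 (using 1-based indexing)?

The element at index 1 is 4.
Elements after it: 23, 36, 33, 15, 29, 1, 41, 27
Those smaller than 4: 1

1 such element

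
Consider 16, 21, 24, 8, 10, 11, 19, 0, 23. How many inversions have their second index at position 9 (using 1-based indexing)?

1 such element

The element at index 9 is 23.
Elements before it: 16, 21, 24, 8, 10, 11, 19, 0
Those larger than 23: 24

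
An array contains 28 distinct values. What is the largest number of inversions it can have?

The maximum occurs when the array is in strictly decreasing order: every one of the C(28, 2) pairs is inverted.
C(28, 2) = 28·27/2 = 378

378 inversions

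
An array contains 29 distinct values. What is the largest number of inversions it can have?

Inversions: 406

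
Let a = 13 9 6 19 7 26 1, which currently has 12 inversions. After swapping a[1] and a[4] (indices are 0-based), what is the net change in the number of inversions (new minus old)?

Positions 1 and 4 hold 9 and 7; after swapping, the array is [13, 7, 6, 19, 9, 26, 1].
For each element, count later entries that are smaller:
13: 4
7: 2
6: 1
19: 2
9: 1
26: 1
1: 0
Sum: 4 + 2 + 1 + 2 + 1 + 1 + 0 = 11
Change: 11 − 12 = -1

-1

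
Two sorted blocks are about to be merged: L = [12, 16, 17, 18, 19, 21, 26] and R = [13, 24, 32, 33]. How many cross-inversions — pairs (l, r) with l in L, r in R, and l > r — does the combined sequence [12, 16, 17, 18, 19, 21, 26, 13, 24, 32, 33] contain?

7 cross-inversions

Take each right-half value and tally the left-half values above it:
r = 13: 16, 17, 18, 19, 21, 26 → 6
r = 24: 26 → 1
r = 32: none → 0
r = 33: none → 0
Cross-inversions: 6 + 1 + 0 + 0 = 7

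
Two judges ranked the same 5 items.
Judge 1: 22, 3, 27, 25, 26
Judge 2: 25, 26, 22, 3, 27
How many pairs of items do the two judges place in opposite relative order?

Assign each item its position (1..5) in the first ordering, then rewrite the second ordering as that position sequence:
positions: 22→1, 3→2, 27→3, 25→4, 26→5
second ordering as positions: [4, 5, 1, 2, 3]
Discordant pairs = inversions in this position sequence.
4: 1, 2, 3 → 3
5: 1, 2, 3 → 3
1: 0
2: 0
3: 0
Total: 3 + 3 + 0 + 0 + 0 = 6

6 discordant pairs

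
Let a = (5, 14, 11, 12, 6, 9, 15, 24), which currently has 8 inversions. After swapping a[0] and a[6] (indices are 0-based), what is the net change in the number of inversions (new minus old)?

+11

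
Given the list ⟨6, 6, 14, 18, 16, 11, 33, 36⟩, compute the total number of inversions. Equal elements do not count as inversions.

4

Count, for each position, how many later elements it exceeds:
6: 0
6: 0
14: 1
18: 2
16: 1
11: 0
33: 0
36: 0
Sum: 0 + 0 + 1 + 2 + 1 + 0 + 0 + 0 = 4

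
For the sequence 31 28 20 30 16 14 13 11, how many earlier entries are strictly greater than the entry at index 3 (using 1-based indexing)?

2 such elements

The element at index 3 is 20.
Elements before it: 31, 28
Those larger than 20: 31, 28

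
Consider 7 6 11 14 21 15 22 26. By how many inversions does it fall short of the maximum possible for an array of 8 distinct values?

26

Maximum inversions for 8 distinct elements is C(8, 2) = 8·7/2 = 28.
Current inversions — for each element, count later smaller elements:
7: 1
6: 0
11: 0
14: 0
21: 1
15: 0
22: 0
26: 0
Current total: 1 + 0 + 0 + 0 + 1 + 0 + 0 + 0 = 2
Shortfall: 28 − 2 = 26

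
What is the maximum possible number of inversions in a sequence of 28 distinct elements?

The maximum occurs when the array is in strictly decreasing order: every one of the C(28, 2) pairs is inverted.
C(28, 2) = 28·27/2 = 378

There are 378 inversions.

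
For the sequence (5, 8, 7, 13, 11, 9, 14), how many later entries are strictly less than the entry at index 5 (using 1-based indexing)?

The element at index 5 is 11.
Elements after it: 9, 14
Those smaller than 11: 9

1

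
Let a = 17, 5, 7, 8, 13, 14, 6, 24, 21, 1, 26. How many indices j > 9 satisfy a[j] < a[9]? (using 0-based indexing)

The element at index 9 is 1.
Elements after it: 26
None of them are smaller than 1.

0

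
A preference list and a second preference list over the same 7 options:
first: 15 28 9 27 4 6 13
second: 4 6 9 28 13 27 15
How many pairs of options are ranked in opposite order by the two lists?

There are 14 pairs.

Assign each item its position (1..7) in the first ordering, then rewrite the second ordering as that position sequence:
positions: 15→1, 28→2, 9→3, 27→4, 4→5, 6→6, 13→7
second ordering as positions: [5, 6, 3, 2, 7, 4, 1]
Discordant pairs = inversions in this position sequence.
5: 3, 2, 4, 1 → 4
6: 3, 2, 4, 1 → 4
3: 2, 1 → 2
2: 1 → 1
7: 4, 1 → 2
4: 1 → 1
1: 0
Total: 4 + 4 + 2 + 1 + 2 + 1 + 0 = 14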